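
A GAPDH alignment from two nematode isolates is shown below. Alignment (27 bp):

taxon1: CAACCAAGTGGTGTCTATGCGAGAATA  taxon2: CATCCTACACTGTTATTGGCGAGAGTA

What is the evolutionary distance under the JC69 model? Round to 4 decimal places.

The sequences differ at 12 of 27 sites, so p = 12/27 ≈ 0.444444.
d = −(3/4) ln(1 − 4p/3) = −0.75 ln(1 − 0.592592) = −0.75 ln(0.407408)
  = −0.75 × (-0.897940) = 0.673455 substitutions/site.

0.6735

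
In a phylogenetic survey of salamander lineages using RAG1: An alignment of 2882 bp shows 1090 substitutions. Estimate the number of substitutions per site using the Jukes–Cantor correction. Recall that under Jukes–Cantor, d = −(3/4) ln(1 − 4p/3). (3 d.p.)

0.526

p = 1090/2882 ≈ 0.37821.
d = −(3/4) ln(1 − 4p/3) = −0.75 ln(1 − 0.50428) = −0.75 ln(0.49572)
  = −0.75 × (-0.701744) = 0.526308 substitutions/site.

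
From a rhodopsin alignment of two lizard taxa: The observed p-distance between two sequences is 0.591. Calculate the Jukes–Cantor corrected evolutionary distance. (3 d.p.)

d = −(3/4) ln(1 − 4p/3) = −0.75 ln(1 − 0.788) = −0.75 ln(0.212)
  = −0.75 × (-1.551169) = 1.163377 substitutions/site.

1.163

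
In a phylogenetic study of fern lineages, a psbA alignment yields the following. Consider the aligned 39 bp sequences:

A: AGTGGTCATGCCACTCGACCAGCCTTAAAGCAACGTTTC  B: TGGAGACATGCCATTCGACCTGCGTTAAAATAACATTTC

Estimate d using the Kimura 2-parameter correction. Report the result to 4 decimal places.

0.3168

Of 39 sites, 5 differences are transitions and 5 are transversions, so P = 5/39 ≈ 0.128205 and Q = 5/39 ≈ 0.128205.
Under the Kimura two-parameter model, d = −½ ln(1 − 2P − Q) − ¼ ln(1 − 2Q).
1 − 2P − Q = 0.615385, giving −½ ln(0.615385) = 0.242754.
1 − 2Q = 0.74359, giving −¼ ln(0.74359) = 0.074066.
d = 0.242754 + 0.074066 = 0.316820.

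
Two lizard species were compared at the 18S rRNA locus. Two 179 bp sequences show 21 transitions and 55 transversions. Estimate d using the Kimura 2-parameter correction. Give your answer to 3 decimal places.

P = 21/179 ≈ 0.117318 and Q = 55/179 ≈ 0.307263.
Under the Kimura two-parameter model, d = −½ ln(1 − 2P − Q) − ¼ ln(1 − 2Q).
1 − 2P − Q = 0.458101, giving −½ ln(0.458101) = 0.390333.
1 − 2Q = 0.385474, giving −¼ ln(0.385474) = 0.238320.
d = 0.390333 + 0.238320 = 0.628653.

0.629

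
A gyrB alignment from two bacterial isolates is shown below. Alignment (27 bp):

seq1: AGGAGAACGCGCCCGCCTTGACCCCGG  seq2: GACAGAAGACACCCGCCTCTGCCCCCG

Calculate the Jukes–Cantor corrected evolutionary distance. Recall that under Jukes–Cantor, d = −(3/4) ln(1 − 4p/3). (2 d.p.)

The sequences differ at 10 of 27 sites (1, 2, 3, 8, 9, 11, 19, 20, 21, 26), so p = 10/27 ≈ 0.37037.
d = −(3/4) ln(1 − 4p/3) = −0.75 ln(1 − 0.493827) = −0.75 ln(0.506173)
  = −0.75 × (-0.680877) = 0.510658 substitutions/site.

0.51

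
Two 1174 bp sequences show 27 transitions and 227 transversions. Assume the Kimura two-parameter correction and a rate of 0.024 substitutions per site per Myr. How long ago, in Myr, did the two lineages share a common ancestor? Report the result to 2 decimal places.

5.40

P = 27/1174 ≈ 0.022998 and Q = 227/1174 ≈ 0.193356.
Under the Kimura two-parameter model, d = −½ ln(1 − 2P − Q) − ¼ ln(1 − 2Q).
1 − 2P − Q = 0.760648, giving −½ ln(0.760648) = 0.136792.
1 − 2Q = 0.613288, giving −¼ ln(0.613288) = 0.122230.
d = 0.136792 + 0.122230 = 0.259022.
Under a molecular clock d = 2μt, so t = d/(2μ) = 0.259022 / (2 × 0.024) = 5.40 Myr.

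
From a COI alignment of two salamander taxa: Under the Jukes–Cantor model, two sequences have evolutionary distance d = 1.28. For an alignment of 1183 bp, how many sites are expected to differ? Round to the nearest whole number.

726

Invert JC69: p = (3/4)(1 − e^(−4d/3)) = 0.75 × (1 − e^(-1.706667)) = 0.75 × (1 − 0.181470) = 0.613898.
Expected differing sites = pL ≈ 0.613898 × 1183 = 726.241334 ≈ 726.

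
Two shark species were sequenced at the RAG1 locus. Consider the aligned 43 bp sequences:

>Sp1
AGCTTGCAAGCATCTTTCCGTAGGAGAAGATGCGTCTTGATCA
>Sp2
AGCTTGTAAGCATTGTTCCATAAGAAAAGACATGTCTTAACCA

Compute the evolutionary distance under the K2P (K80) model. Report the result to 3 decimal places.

0.347

Of 43 sites, 10 differences are transitions and 1 are transversions, so P = 10/43 ≈ 0.232558 and Q = 1/43 ≈ 0.023256.
Under the Kimura two-parameter model, d = −½ ln(1 − 2P − Q) − ¼ ln(1 − 2Q).
1 − 2P − Q = 0.511628, giving −½ ln(0.511628) = 0.335079.
1 − 2Q = 0.953488, giving −¼ ln(0.953488) = 0.011907.
d = 0.335079 + 0.011907 = 0.346986.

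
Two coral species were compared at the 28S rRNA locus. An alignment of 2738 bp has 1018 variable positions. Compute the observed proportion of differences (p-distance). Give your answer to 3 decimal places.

p = 1018/2738 = 0.371804… ≈ 0.372 (to 3 d.p.).

0.372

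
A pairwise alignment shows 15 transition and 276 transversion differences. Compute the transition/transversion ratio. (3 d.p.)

R = 15/276 = 0.054347… ≈ 0.054 (to 3 d.p.).

0.054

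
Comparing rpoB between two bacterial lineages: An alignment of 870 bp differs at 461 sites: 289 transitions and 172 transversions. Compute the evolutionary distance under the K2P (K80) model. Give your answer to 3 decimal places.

1.116

P = 289/870 ≈ 0.332184 and Q = 172/870 ≈ 0.197701.
Under the Kimura two-parameter model, d = −½ ln(1 − 2P − Q) − ¼ ln(1 − 2Q).
1 − 2P − Q = 0.137931, giving −½ ln(0.137931) = 0.990501.
1 − 2Q = 0.604598, giving −¼ ln(0.604598) = 0.125798.
d = 0.990501 + 0.125798 = 1.116299.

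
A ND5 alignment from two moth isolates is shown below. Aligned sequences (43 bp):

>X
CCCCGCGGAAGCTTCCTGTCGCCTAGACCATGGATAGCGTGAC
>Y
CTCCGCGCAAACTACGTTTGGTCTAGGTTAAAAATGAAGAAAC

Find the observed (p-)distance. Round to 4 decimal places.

The sequences differ at 19 of 43 positions.
p = 19/43 = 0.441860… ≈ 0.4419 (to 4 d.p.).

0.4419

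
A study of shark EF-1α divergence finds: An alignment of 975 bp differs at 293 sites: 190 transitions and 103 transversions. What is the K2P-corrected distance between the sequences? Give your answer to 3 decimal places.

P = 190/975 ≈ 0.194872 and Q = 103/975 ≈ 0.105641.
Under the Kimura two-parameter model, d = −½ ln(1 − 2P − Q) − ¼ ln(1 − 2Q).
1 − 2P − Q = 0.504615, giving −½ ln(0.504615) = 0.341980.
1 − 2Q = 0.788718, giving −¼ ln(0.788718) = 0.059337.
d = 0.341980 + 0.059337 = 0.401317.

0.401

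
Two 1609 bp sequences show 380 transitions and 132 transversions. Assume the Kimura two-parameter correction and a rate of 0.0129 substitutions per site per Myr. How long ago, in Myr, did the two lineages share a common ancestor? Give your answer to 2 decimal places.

P = 380/1609 ≈ 0.236172 and Q = 132/1609 ≈ 0.082039.
Under the Kimura two-parameter model, d = −½ ln(1 − 2P − Q) − ¼ ln(1 − 2Q).
1 − 2P − Q = 0.445617, giving −½ ln(0.445617) = 0.404148.
1 − 2Q = 0.835922, giving −¼ ln(0.835922) = 0.044805.
d = 0.404148 + 0.044805 = 0.448953.
Under a molecular clock d = 2μt, so t = d/(2μ) = 0.448953 / (2 × 0.0129) = 17.40 Myr.

17.40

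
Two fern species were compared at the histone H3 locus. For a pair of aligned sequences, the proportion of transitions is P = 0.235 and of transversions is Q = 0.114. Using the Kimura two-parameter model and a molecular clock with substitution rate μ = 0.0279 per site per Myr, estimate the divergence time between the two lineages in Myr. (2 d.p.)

9.02

Under the Kimura two-parameter model, d = −½ ln(1 − 2P − Q) − ¼ ln(1 − 2Q).
1 − 2P − Q = 0.416, giving −½ ln(0.416) = 0.438535.
1 − 2Q = 0.772, giving −¼ ln(0.772) = 0.064693.
d = 0.438535 + 0.064693 = 0.503228.
Under a molecular clock d = 2μt, so t = d/(2μ) = 0.503228 / (2 × 0.0279) = 9.02 Myr.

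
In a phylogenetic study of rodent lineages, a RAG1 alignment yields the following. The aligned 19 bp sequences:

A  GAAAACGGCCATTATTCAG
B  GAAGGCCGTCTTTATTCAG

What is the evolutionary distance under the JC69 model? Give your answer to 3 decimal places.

The sequences differ at 5 of 19 sites (4, 5, 7, 9, 11), so p = 5/19 ≈ 0.263158.
d = −(3/4) ln(1 − 4p/3) = −0.75 ln(1 − 0.350877) = −0.75 ln(0.649123)
  = −0.75 × (-0.432133) = 0.324100 substitutions/site.

0.324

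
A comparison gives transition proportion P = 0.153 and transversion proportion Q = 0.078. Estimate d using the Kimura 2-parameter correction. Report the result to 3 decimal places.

Under the Kimura two-parameter model, d = −½ ln(1 − 2P − Q) − ¼ ln(1 − 2Q).
1 − 2P − Q = 0.616, giving −½ ln(0.616) = 0.242254.
1 − 2Q = 0.844, giving −¼ ln(0.844) = 0.042401.
d = 0.242254 + 0.042401 = 0.284655.

0.285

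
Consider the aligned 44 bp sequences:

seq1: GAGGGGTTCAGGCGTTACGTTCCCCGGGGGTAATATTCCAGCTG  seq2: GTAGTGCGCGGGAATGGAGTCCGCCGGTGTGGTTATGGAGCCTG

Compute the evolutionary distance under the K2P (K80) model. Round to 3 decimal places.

Of 44 sites, 8 differences are transitions and 15 are transversions, so P = 8/44 ≈ 0.181818 and Q = 15/44 ≈ 0.340909.
Under the Kimura two-parameter model, d = −½ ln(1 − 2P − Q) − ¼ ln(1 − 2Q).
1 − 2P − Q = 0.295455, giving −½ ln(0.295455) = 0.609619.
1 − 2Q = 0.318182, giving −¼ ln(0.318182) = 0.286283.
d = 0.609619 + 0.286283 = 0.895902.

0.896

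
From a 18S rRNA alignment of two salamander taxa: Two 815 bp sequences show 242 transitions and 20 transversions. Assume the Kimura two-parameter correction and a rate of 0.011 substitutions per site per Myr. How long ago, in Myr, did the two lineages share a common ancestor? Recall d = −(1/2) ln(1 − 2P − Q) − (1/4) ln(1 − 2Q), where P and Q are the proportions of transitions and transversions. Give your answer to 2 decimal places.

P = 242/815 ≈ 0.296933 and Q = 20/815 ≈ 0.02454.
Under the Kimura two-parameter model, d = −½ ln(1 − 2P − Q) − ¼ ln(1 − 2Q).
1 − 2P − Q = 0.381594, giving −½ ln(0.381594) = 0.481699.
1 − 2Q = 0.95092, giving −¼ ln(0.95092) = 0.012581.
d = 0.481699 + 0.012581 = 0.494280.
Under a molecular clock d = 2μt, so t = d/(2μ) = 0.494280 / (2 × 0.011) = 22.47 Myr.

22.47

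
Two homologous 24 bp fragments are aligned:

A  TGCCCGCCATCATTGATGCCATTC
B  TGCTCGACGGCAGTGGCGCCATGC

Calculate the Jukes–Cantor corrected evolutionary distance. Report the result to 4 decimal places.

The sequences differ at 8 of 24 sites (4, 7, 9, 10, 13, 16, 17, 23), so p = 8/24 ≈ 0.333333.
d = −(3/4) ln(1 − 4p/3) = −0.75 ln(1 − 0.444444) = −0.75 ln(0.555556)
  = −0.75 × (-0.587786) = 0.440840 substitutions/site.

0.4408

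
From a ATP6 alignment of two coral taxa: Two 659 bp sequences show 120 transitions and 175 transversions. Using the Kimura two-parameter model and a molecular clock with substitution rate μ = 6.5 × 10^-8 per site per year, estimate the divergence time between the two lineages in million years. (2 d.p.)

P = 120/659 ≈ 0.182094 and Q = 175/659 ≈ 0.265554.
Under the Kimura two-parameter model, d = −½ ln(1 − 2P − Q) − ¼ ln(1 − 2Q).
1 − 2P − Q = 0.370258, giving −½ ln(0.370258) = 0.496778.
1 − 2Q = 0.468892, giving −¼ ln(0.468892) = 0.189346.
d = 0.496778 + 0.189346 = 0.686124.
Under a molecular clock d = 2μt, so t = d/(2μ) = 0.686124 / (2 × 6.5 × 10^-8) = 5.28 million years.

5.28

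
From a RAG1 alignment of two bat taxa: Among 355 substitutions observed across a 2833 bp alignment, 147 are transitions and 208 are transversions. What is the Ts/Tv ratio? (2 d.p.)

R = 147/208 = 0.706730… ≈ 0.71 (to 2 d.p.).

0.71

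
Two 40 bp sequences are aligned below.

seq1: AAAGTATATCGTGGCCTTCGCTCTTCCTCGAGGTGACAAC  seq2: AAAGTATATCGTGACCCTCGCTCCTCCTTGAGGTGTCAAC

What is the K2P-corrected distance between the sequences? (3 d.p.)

0.140

Of 40 sites, 4 differences are transitions and 1 are transversions, so P = 4/40 = 0.1 and Q = 1/40 = 0.025.
Under the Kimura two-parameter model, d = −½ ln(1 − 2P − Q) − ¼ ln(1 − 2Q).
1 − 2P − Q = 0.775, giving −½ ln(0.775) = 0.127446.
1 − 2Q = 0.95, giving −¼ ln(0.95) = 0.012823.
d = 0.127446 + 0.012823 = 0.140269.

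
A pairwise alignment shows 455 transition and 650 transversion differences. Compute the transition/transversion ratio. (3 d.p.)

R = 455/650 = 0.700.

0.700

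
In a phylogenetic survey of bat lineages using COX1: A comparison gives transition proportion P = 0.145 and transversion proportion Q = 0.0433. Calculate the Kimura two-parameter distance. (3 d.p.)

Under the Kimura two-parameter model, d = −½ ln(1 − 2P − Q) − ¼ ln(1 − 2Q).
1 − 2P − Q = 0.6667, giving −½ ln(0.6667) = 0.202708.
1 − 2Q = 0.9134, giving −¼ ln(0.9134) = 0.022645.
d = 0.202708 + 0.022645 = 0.225353.

0.225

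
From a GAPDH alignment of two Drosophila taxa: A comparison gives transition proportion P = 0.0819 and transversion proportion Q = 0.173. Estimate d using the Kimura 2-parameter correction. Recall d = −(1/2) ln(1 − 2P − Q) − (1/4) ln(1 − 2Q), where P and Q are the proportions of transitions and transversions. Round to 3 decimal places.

Under the Kimura two-parameter model, d = −½ ln(1 − 2P − Q) − ¼ ln(1 − 2Q).
1 − 2P − Q = 0.6632, giving −½ ln(0.6632) = 0.205339.
1 − 2Q = 0.654, giving −¼ ln(0.654) = 0.106162.
d = 0.205339 + 0.106162 = 0.311501.

0.312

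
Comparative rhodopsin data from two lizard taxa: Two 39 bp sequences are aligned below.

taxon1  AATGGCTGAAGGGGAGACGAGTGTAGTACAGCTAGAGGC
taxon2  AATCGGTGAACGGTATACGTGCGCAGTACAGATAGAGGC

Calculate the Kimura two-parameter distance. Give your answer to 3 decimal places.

0.277

Of 39 sites, 2 differences are transitions and 7 are transversions, so P = 2/39 ≈ 0.051282 and Q = 7/39 ≈ 0.179487.
Under the Kimura two-parameter model, d = −½ ln(1 − 2P − Q) − ¼ ln(1 − 2Q).
1 − 2P − Q = 0.717949, giving −½ ln(0.717949) = 0.165678.
1 − 2Q = 0.641026, giving −¼ ln(0.641026) = 0.111171.
d = 0.165678 + 0.111171 = 0.276849.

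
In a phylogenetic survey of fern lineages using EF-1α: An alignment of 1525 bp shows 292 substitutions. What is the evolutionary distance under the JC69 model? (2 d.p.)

p = 292/1525 ≈ 0.191475.
d = −(3/4) ln(1 − 4p/3) = −0.75 ln(1 − 0.2553) = −0.75 ln(0.7447)
  = −0.75 × (-0.294774) = 0.221081 substitutions/site.

0.22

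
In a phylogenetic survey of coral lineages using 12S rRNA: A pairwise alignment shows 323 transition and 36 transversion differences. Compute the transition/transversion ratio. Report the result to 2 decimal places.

R = 323/36 = 8.972222… ≈ 8.97 (to 2 d.p.).

8.97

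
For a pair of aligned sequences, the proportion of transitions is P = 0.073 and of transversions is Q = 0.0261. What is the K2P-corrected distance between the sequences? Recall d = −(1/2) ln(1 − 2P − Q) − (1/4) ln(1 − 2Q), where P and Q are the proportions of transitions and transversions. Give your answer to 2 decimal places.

Under the Kimura two-parameter model, d = −½ ln(1 − 2P − Q) − ¼ ln(1 − 2Q).
1 − 2P − Q = 0.8279, giving −½ ln(0.8279) = 0.094431.
1 − 2Q = 0.9478, giving −¼ ln(0.9478) = 0.013403.
d = 0.094431 + 0.013403 = 0.107834.

0.11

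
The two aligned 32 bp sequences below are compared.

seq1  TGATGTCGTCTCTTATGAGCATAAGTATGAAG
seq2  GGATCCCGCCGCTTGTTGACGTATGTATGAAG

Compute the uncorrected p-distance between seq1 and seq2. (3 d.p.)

The sequences differ at 11 of 32 positions.
p = 11/32 = 0.34375 ≈ 0.344 (to 3 d.p.).

0.344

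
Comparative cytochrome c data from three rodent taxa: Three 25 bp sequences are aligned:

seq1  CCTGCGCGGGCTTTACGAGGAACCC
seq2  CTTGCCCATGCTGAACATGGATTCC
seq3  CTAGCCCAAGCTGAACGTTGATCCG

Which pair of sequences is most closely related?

seq1–seq2: 10/25 differ, p = 0.400, d = 0.572.
seq1–seq3: 11/25 differ, p = 0.440, d = 0.663.
seq2–seq3: 6/25 differ, p = 0.240, d = 0.289.
The smallest distance is between seq2 and seq3.

seq2 and seq3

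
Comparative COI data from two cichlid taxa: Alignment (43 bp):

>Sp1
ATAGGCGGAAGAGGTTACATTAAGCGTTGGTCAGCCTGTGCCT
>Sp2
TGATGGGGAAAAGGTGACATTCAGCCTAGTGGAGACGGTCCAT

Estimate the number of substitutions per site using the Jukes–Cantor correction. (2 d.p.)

0.51

The sequences differ at 16 of 43 sites, so p = 16/43 ≈ 0.372093.
d = −(3/4) ln(1 − 4p/3) = −0.75 ln(1 − 0.496124) = −0.75 ln(0.503876)
  = −0.75 × (-0.685425) = 0.514069 substitutions/site.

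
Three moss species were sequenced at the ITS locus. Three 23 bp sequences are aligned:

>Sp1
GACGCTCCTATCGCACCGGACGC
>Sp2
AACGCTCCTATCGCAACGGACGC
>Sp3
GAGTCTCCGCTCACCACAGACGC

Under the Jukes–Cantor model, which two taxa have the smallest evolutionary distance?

Sp1–Sp2: 2/23 differ, p = 0.087, d = 0.092.
Sp1–Sp3: 8/23 differ, p = 0.348, d = 0.467.
Sp2–Sp3: 8/23 differ, p = 0.348, d = 0.467.
The smallest distance is between Sp1 and Sp2.

Sp1 and Sp2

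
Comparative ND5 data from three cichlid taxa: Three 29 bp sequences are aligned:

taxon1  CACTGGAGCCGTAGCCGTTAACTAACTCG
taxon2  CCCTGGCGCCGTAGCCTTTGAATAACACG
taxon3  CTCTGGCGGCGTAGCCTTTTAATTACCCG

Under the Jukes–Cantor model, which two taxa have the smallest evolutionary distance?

taxon1–taxon2: 6/29 differ, p = 0.207, d = 0.242.
taxon1–taxon3: 8/29 differ, p = 0.276, d = 0.344.
taxon2–taxon3: 5/29 differ, p = 0.172, d = 0.196.
The smallest distance is between taxon2 and taxon3.

taxon2 and taxon3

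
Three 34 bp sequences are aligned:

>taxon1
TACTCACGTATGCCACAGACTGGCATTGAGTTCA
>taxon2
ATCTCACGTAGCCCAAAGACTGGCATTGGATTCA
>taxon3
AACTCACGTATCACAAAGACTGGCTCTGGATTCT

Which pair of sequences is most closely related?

taxon2 and taxon3

taxon1–taxon2: 7/34 differ, p = 0.206, d = 0.241.
taxon1–taxon3: 9/34 differ, p = 0.265, d = 0.326.
taxon2–taxon3: 6/34 differ, p = 0.176, d = 0.201.
The smallest distance is between taxon2 and taxon3.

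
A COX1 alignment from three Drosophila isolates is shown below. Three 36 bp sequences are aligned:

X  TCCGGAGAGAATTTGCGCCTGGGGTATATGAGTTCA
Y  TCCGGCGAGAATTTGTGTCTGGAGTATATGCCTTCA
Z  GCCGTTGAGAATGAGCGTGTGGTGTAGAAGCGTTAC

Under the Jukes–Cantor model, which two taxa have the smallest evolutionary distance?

X and Y

X–Y: 6/36 differ, p = 0.167, d = 0.188.
X–Z: 13/36 differ, p = 0.361, d = 0.493.
Y–Z: 13/36 differ, p = 0.361, d = 0.493.
The smallest distance is between X and Y.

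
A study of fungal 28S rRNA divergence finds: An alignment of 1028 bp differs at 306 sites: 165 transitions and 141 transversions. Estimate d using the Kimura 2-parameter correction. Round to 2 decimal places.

0.39

P = 165/1028 ≈ 0.160506 and Q = 141/1028 ≈ 0.13716.
Under the Kimura two-parameter model, d = −½ ln(1 − 2P − Q) − ¼ ln(1 − 2Q).
1 − 2P − Q = 0.541828, giving −½ ln(0.541828) = 0.306403.
1 − 2Q = 0.72568, giving −¼ ln(0.72568) = 0.080162.
d = 0.306403 + 0.080162 = 0.386565.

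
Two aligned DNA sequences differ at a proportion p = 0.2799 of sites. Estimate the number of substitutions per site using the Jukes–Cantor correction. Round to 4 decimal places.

d = −(3/4) ln(1 − 4p/3) = −0.75 ln(1 − 0.3732) = −0.75 ln(0.6268)
  = −0.75 × (-0.467128) = 0.350346 substitutions/site.

0.3503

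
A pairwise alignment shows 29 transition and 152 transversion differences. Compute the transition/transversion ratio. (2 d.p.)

R = 29/152 = 0.190789… ≈ 0.19 (to 2 d.p.).

0.19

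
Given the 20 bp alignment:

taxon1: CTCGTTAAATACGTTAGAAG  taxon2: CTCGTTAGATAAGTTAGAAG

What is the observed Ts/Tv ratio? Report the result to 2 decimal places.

1.00

Transitions are A↔G and C↔T; transversions are all other mismatches.
Transitions: 1. Transversions: 1.
R = 1/1 = 1.00.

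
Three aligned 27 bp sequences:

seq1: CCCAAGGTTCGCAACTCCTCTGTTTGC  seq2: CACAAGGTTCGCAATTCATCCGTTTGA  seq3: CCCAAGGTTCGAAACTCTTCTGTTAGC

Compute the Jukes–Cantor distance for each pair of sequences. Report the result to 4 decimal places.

d(seq1,seq2) = 0.2127, d(seq1,seq3) = 0.1203, d(seq2,seq3) = 0.3181

seq1–seq2: 5/27 sites differ → p ≈ 0.185185, d = −0.75 ln(1 − 0.246913) = 0.212681 ≈ 0.2127.
seq1–seq3: 3/27 sites differ → p ≈ 0.111111, d = −0.75 ln(1 − 0.148148) = 0.120257 ≈ 0.1203.
seq2–seq3: 7/27 sites differ → p ≈ 0.259259, d = −0.75 ln(1 − 0.345679) = 0.318118 ≈ 0.3181.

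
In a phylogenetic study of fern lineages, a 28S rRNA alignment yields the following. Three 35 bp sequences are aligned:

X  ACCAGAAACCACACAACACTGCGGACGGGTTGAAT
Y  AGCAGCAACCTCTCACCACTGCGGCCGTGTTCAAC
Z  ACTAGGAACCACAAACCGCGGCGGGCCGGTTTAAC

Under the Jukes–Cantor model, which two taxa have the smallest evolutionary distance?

X–Y: 9/35 differ, p = 0.257, d = 0.315.
X–Z: 10/35 differ, p = 0.286, d = 0.360.
Y–Z: 12/35 differ, p = 0.343, d = 0.458.
The smallest distance is between X and Y.

X and Y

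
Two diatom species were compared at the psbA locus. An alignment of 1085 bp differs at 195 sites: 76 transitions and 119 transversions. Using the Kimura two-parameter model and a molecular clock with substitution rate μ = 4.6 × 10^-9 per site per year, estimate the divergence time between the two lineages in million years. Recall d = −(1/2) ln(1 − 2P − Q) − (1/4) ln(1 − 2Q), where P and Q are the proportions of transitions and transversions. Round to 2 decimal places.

P = 76/1085 ≈ 0.070046 and Q = 119/1085 ≈ 0.109677.
Under the Kimura two-parameter model, d = −½ ln(1 − 2P − Q) − ¼ ln(1 − 2Q).
1 − 2P − Q = 0.750231, giving −½ ln(0.750231) = 0.143687.
1 − 2Q = 0.780646, giving −¼ ln(0.780646) = 0.061908.
d = 0.143687 + 0.061908 = 0.205595.
Under a molecular clock d = 2μt, so t = d/(2μ) = 0.205595 / (2 × 4.6 × 10^-9) = 22.35 million years.

22.35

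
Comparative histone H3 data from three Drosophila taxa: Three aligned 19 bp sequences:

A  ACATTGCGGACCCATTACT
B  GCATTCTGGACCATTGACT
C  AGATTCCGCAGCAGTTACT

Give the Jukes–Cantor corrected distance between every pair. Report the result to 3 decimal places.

A–B: 6/19 sites differ → p ≈ 0.315789, d = −0.75 ln(1 − 0.421052) = 0.409907 ≈ 0.410.
A–C: 6/19 sites differ → p ≈ 0.315789, d = −0.75 ln(1 − 0.421052) = 0.409907 ≈ 0.410.
B–C: 7/19 sites differ → p ≈ 0.368421, d = −0.75 ln(1 − 0.491228) = 0.506816 ≈ 0.507.

d(A,B) = 0.410, d(A,C) = 0.410, d(B,C) = 0.507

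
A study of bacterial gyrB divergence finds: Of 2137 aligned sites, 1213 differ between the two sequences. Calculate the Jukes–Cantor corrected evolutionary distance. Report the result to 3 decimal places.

1.060

p = 1213/2137 ≈ 0.567618.
d = −(3/4) ln(1 − 4p/3) = −0.75 ln(1 − 0.756824) = −0.75 ln(0.243176)
  = −0.75 × (-1.413970) = 1.060478 substitutions/site.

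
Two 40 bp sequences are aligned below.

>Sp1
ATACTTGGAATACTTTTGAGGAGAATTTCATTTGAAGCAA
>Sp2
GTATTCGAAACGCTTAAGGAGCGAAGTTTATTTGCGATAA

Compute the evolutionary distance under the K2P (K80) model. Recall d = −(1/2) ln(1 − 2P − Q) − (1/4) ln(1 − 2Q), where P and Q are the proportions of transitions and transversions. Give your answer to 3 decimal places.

Of 40 sites, 12 differences are transitions and 5 are transversions, so P = 12/40 = 0.3 and Q = 5/40 = 0.125.
Under the Kimura two-parameter model, d = −½ ln(1 − 2P − Q) − ¼ ln(1 − 2Q).
1 − 2P − Q = 0.275, giving −½ ln(0.275) = 0.645492.
1 − 2Q = 0.75, giving −¼ ln(0.75) = 0.071921.
d = 0.645492 + 0.071921 = 0.717413.

0.717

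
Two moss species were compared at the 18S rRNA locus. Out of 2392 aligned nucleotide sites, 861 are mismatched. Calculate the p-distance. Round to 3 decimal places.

p = 861/2392 = 0.359949… ≈ 0.360 (to 3 d.p.).

0.360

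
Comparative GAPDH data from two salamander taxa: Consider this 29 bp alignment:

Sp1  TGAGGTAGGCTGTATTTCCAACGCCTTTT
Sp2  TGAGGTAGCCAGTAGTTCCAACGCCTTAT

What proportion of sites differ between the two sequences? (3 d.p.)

0.138

The sequences differ at 4 of 29 positions (sites 9, 11, 15, 28).
p = 4/29 = 0.137931… ≈ 0.138 (to 3 d.p.).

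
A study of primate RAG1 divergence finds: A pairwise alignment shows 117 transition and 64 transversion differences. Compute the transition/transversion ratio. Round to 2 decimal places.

R = 117/64 = 1.828125 ≈ 1.83 (to 2 d.p.).

1.83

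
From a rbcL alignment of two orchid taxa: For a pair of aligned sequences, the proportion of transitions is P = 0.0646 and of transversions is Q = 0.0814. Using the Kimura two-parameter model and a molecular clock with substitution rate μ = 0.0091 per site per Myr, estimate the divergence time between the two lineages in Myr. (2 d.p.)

Under the Kimura two-parameter model, d = −½ ln(1 − 2P − Q) − ¼ ln(1 − 2Q).
1 − 2P − Q = 0.7894, giving −½ ln(0.7894) = 0.118241.
1 − 2Q = 0.8372, giving −¼ ln(0.8372) = 0.044423.
d = 0.118241 + 0.044423 = 0.162664.
Under a molecular clock d = 2μt, so t = d/(2μ) = 0.162664 / (2 × 0.0091) = 8.94 Myr.

8.94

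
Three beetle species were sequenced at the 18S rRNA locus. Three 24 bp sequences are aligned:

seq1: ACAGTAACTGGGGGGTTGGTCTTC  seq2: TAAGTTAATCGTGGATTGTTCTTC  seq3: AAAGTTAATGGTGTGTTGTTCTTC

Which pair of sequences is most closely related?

seq2 and seq3

seq1–seq2: 8/24 differ, p = 0.333, d = 0.441.
seq1–seq3: 6/24 differ, p = 0.250, d = 0.304.
seq2–seq3: 4/24 differ, p = 0.167, d = 0.188.
The smallest distance is between seq2 and seq3.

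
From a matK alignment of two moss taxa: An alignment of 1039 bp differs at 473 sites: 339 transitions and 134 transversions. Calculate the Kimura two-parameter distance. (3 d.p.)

P = 339/1039 ≈ 0.326275 and Q = 134/1039 ≈ 0.12897.
Under the Kimura two-parameter model, d = −½ ln(1 − 2P − Q) − ¼ ln(1 − 2Q).
1 − 2P − Q = 0.21848, giving −½ ln(0.21848) = 0.760530.
1 − 2Q = 0.74206, giving −¼ ln(0.74206) = 0.074581.
d = 0.760530 + 0.074581 = 0.835111.

0.835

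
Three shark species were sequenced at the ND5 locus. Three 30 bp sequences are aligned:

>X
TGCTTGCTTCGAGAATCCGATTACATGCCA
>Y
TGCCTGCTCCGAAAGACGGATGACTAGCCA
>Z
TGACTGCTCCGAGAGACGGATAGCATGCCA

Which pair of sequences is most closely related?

Y and Z

X–Y: 9/30 differ, p = 0.300, d = 0.383.
X–Z: 8/30 differ, p = 0.267, d = 0.330.
Y–Z: 6/30 differ, p = 0.200, d = 0.233.
The smallest distance is between Y and Z.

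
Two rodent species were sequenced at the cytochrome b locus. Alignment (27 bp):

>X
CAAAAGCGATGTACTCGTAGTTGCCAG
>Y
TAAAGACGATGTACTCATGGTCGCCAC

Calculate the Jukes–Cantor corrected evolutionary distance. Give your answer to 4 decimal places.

The sequences differ at 7 of 27 sites (1, 5, 6, 17, 19, 22, 27), so p = 7/27 ≈ 0.259259.
d = −(3/4) ln(1 − 4p/3) = −0.75 ln(1 − 0.345679) = −0.75 ln(0.654321)
  = −0.75 × (-0.424157) = 0.318118 substitutions/site.

0.3181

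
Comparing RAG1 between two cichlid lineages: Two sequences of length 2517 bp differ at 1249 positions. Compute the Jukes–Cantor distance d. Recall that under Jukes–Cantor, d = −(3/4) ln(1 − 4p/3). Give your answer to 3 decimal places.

p = 1249/2517 ≈ 0.496226.
d = −(3/4) ln(1 − 4p/3) = −0.75 ln(1 − 0.661635) = −0.75 ln(0.338365)
  = −0.75 × (-1.083630) = 0.812723 substitutions/site.

0.813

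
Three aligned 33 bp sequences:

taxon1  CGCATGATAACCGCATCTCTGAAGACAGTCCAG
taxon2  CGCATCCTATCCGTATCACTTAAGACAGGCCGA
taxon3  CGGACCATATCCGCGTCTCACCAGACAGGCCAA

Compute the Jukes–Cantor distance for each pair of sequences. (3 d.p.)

d(taxon1,taxon2) = 0.339, d(taxon1,taxon3) = 0.388, d(taxon2,taxon3) = 0.388

taxon1–taxon2: 9/33 sites differ → p ≈ 0.272727, d = −0.75 ln(1 − 0.363636) = 0.338988 ≈ 0.339.
taxon1–taxon3: 10/33 sites differ → p ≈ 0.30303, d = −0.75 ln(1 − 0.40404) = 0.388186 ≈ 0.388.
taxon2–taxon3: 10/33 sites differ → p ≈ 0.30303, d = −0.75 ln(1 − 0.40404) = 0.388186 ≈ 0.388.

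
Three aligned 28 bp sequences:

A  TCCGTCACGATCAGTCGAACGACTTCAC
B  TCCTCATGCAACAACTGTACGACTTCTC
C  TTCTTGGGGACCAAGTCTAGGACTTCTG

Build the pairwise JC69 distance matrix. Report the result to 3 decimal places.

A–B: 12/28 sites differ → p ≈ 0.428571, d = −0.75 ln(1 − 0.571428) = 0.635472 ≈ 0.635.
A–C: 14/28 sites differ → p = 0.5, d = −0.75 ln(1 − 0.666667) = 0.823960 ≈ 0.824.
B–C: 10/28 sites differ → p ≈ 0.357143, d = −0.75 ln(1 − 0.476191) = 0.484971 ≈ 0.485.

d(A,B) = 0.635, d(A,C) = 0.824, d(B,C) = 0.485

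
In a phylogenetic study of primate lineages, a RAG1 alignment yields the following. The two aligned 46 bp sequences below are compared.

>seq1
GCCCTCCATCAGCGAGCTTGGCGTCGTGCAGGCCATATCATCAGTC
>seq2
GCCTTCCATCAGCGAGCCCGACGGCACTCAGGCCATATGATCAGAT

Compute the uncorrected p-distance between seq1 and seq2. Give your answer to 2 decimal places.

0.24

The sequences differ at 11 of 46 positions.
p = 11/46 = 0.239130… ≈ 0.24 (to 2 d.p.).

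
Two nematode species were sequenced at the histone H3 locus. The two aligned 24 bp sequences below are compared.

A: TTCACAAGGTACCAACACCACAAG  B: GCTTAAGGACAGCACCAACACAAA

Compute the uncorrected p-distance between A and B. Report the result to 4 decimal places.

The sequences differ at 12 of 24 positions.
p = 12/24 = 0.5000.

0.5000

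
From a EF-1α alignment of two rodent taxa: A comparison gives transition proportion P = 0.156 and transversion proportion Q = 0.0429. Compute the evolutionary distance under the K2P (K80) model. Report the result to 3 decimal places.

0.242

Under the Kimura two-parameter model, d = −½ ln(1 − 2P − Q) − ¼ ln(1 − 2Q).
1 − 2P − Q = 0.6451, giving −½ ln(0.6451) = 0.219175.
1 − 2Q = 0.9142, giving −¼ ln(0.9142) = 0.022426.
d = 0.219175 + 0.022426 = 0.241601.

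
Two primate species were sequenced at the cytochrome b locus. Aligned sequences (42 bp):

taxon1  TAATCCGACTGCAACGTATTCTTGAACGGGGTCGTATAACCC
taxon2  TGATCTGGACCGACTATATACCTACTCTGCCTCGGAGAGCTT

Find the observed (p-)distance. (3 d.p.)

0.548

The sequences differ at 23 of 42 positions.
p = 23/42 = 0.547619… ≈ 0.548 (to 3 d.p.).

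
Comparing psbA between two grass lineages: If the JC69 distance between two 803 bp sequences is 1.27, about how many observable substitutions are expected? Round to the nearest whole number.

491

Invert JC69: p = (3/4)(1 − e^(−4d/3)) = 0.75 × (1 − e^(-1.693333)) = 0.75 × (1 − 0.183906) = 0.612071.
Expected differing sites = pL ≈ 0.612071 × 803 = 491.493013 ≈ 491.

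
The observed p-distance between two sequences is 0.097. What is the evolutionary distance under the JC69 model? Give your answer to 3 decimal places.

0.104

d = −(3/4) ln(1 − 4p/3) = −0.75 ln(1 − 0.129333) = −0.75 ln(0.870667)
  = −0.75 × (-0.138496) = 0.103872 substitutions/site.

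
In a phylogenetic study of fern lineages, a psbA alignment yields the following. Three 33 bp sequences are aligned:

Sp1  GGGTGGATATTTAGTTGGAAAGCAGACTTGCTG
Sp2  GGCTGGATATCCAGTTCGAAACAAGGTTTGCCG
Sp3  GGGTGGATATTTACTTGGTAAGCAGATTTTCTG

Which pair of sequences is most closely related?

Sp1–Sp2: 9/33 differ, p = 0.273, d = 0.339.
Sp1–Sp3: 4/33 differ, p = 0.121, d = 0.132.
Sp2–Sp3: 11/33 differ, p = 0.333, d = 0.441.
The smallest distance is between Sp1 and Sp3.

Sp1 and Sp3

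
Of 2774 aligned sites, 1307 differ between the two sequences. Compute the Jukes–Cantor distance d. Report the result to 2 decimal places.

0.74

p = 1307/2774 ≈ 0.471161.
d = −(3/4) ln(1 − 4p/3) = −0.75 ln(1 − 0.628215) = −0.75 ln(0.371785)
  = −0.75 × (-0.989440) = 0.742080 substitutions/site.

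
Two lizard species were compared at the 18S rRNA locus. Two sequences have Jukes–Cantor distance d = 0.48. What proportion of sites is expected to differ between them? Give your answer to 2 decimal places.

0.35

p = (3/4)(1 − e^(−4d/3)) = 0.75 × (1 − e^(-0.64)) = 0.75 × (1 − 0.527292) = 0.354531.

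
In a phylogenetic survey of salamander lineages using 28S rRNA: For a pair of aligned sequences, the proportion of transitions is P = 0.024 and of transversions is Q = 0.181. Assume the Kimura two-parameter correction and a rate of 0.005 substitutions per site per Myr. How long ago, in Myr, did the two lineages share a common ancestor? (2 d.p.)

24.24

Under the Kimura two-parameter model, d = −½ ln(1 − 2P − Q) − ¼ ln(1 − 2Q).
1 − 2P − Q = 0.771, giving −½ ln(0.771) = 0.130033.
1 − 2Q = 0.638, giving −¼ ln(0.638) = 0.112354.
d = 0.130033 + 0.112354 = 0.242387.
Under a molecular clock d = 2μt, so t = d/(2μ) = 0.242387 / (2 × 0.005) = 24.24 Myr.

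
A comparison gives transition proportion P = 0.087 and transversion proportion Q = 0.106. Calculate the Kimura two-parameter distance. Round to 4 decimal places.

Under the Kimura two-parameter model, d = −½ ln(1 − 2P − Q) − ¼ ln(1 − 2Q).
1 − 2P − Q = 0.72, giving −½ ln(0.72) = 0.164252.
1 − 2Q = 0.788, giving −¼ ln(0.788) = 0.059564.
d = 0.164252 + 0.059564 = 0.223816.

0.2238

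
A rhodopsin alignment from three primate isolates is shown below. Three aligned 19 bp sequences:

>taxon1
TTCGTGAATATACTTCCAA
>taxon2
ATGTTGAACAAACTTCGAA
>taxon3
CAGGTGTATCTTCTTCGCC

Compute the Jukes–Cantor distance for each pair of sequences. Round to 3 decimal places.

taxon1–taxon2: 6/19 sites differ → p ≈ 0.315789, d = −0.75 ln(1 − 0.421052) = 0.409907 ≈ 0.410.
taxon1–taxon3: 9/19 sites differ → p ≈ 0.473684, d = −0.75 ln(1 − 0.631579) = 0.748897 ≈ 0.749.
taxon2–taxon3: 10/19 sites differ → p ≈ 0.526316, d = −0.75 ln(1 − 0.701755) = 0.907380 ≈ 0.907.

d(taxon1,taxon2) = 0.410, d(taxon1,taxon3) = 0.749, d(taxon2,taxon3) = 0.907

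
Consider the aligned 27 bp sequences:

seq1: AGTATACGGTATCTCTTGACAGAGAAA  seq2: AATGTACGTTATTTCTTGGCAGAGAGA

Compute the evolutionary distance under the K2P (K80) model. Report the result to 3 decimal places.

0.281

Of 27 sites, 5 differences are transitions and 1 are transversions, so P = 5/27 ≈ 0.185185 and Q = 1/27 ≈ 0.037037.
Under the Kimura two-parameter model, d = −½ ln(1 − 2P − Q) − ¼ ln(1 − 2Q).
1 − 2P − Q = 0.592593, giving −½ ln(0.592593) = 0.261624.
1 − 2Q = 0.925926, giving −¼ ln(0.925926) = 0.019240.
d = 0.261624 + 0.019240 = 0.280864.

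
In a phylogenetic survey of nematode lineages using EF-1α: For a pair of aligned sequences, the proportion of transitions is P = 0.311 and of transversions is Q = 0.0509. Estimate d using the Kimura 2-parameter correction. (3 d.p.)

Under the Kimura two-parameter model, d = −½ ln(1 − 2P − Q) − ¼ ln(1 − 2Q).
1 − 2P − Q = 0.3271, giving −½ ln(0.3271) = 0.558745.
1 − 2Q = 0.8982, giving −¼ ln(0.8982) = 0.026841.
d = 0.558745 + 0.026841 = 0.585586.

0.586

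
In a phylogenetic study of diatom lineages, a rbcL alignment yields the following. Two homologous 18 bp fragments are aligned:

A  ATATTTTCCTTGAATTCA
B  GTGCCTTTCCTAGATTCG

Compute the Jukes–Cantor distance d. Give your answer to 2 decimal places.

0.82

The sequences differ at 9 of 18 sites (1, 3, 4, 5, 8, 10, 12, 13, 18), so p = 9/18 = 0.5.
d = −(3/4) ln(1 − 4p/3) = −0.75 ln(1 − 0.666667) = −0.75 ln(0.333333)
  = −0.75 × (-1.098613) = 0.823960 substitutions/site.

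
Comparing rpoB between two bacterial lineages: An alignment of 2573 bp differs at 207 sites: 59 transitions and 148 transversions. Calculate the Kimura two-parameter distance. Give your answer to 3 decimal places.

0.085

P = 59/2573 ≈ 0.02293 and Q = 148/2573 ≈ 0.05752.
Under the Kimura two-parameter model, d = −½ ln(1 − 2P − Q) − ¼ ln(1 − 2Q).
1 − 2P − Q = 0.89662, giving −½ ln(0.89662) = 0.054562.
1 − 2Q = 0.88496, giving −¼ ln(0.88496) = 0.030553.
d = 0.054562 + 0.030553 = 0.085115.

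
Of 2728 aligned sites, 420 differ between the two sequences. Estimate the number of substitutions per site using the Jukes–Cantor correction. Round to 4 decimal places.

p = 420/2728 ≈ 0.153959.
d = −(3/4) ln(1 − 4p/3) = −0.75 ln(1 − 0.205279) = −0.75 ln(0.794721)
  = −0.75 × (-0.229764) = 0.172323 substitutions/site.

0.1723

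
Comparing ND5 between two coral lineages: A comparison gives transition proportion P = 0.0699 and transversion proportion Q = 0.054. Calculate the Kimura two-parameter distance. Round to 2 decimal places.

Under the Kimura two-parameter model, d = −½ ln(1 − 2P − Q) − ¼ ln(1 − 2Q).
1 − 2P − Q = 0.8062, giving −½ ln(0.8062) = 0.107712.
1 − 2Q = 0.892, giving −¼ ln(0.892) = 0.028572.
d = 0.107712 + 0.028572 = 0.136284.

0.14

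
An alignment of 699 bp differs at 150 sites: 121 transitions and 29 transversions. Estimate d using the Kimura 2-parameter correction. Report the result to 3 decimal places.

P = 121/699 ≈ 0.173104 and Q = 29/699 ≈ 0.041488.
Under the Kimura two-parameter model, d = −½ ln(1 − 2P − Q) − ¼ ln(1 − 2Q).
1 − 2P − Q = 0.612304, giving −½ ln(0.612304) = 0.245263.
1 − 2Q = 0.917024, giving −¼ ln(0.917024) = 0.021655.
d = 0.245263 + 0.021655 = 0.266918.

0.267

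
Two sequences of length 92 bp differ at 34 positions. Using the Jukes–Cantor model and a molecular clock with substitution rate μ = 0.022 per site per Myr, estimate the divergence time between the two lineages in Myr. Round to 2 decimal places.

11.57

p = 34/92 ≈ 0.369565.
d = −(3/4) ln(1 − 4p/3) = −0.75 ln(1 − 0.492753) = −0.75 ln(0.507247)
  = −0.75 × (-0.678757) = 0.509068 substitutions/site.
Under a molecular clock d = 2μt, so t = d/(2μ) = 0.509068 / (2 × 0.022) = 11.57 Myr.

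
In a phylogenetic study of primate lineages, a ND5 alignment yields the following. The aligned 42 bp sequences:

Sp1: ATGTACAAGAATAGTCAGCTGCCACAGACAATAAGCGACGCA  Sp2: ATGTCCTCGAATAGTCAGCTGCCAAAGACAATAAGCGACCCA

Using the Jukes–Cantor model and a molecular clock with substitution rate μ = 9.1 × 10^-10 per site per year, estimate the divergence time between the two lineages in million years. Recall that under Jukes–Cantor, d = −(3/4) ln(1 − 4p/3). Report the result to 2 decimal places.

The sequences differ at 5 of 42 sites (5, 7, 8, 25, 40), so p = 5/42 ≈ 0.119048.
d = −(3/4) ln(1 − 4p/3) = −0.75 ln(1 − 0.158731) = −0.75 ln(0.841269)
  = −0.75 × (-0.172844) = 0.129633 substitutions/site.
Under a molecular clock d = 2μt, so t = d/(2μ) = 0.129633 / (2 × 9.1 × 10^-10) = 71.23 million years.

71.23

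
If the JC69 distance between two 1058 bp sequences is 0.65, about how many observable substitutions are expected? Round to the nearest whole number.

460

Invert JC69: p = (3/4)(1 − e^(−4d/3)) = 0.75 × (1 − e^(-0.866667)) = 0.75 × (1 − 0.420350) = 0.434738.
Expected differing sites = pL ≈ 0.434738 × 1058 = 459.952804 ≈ 460.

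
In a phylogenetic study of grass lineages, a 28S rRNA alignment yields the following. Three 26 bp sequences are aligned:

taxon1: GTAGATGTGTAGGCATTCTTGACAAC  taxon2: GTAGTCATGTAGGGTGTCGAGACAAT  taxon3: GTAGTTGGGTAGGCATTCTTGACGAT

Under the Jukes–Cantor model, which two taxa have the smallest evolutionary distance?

taxon1–taxon2: 9/26 differ, p = 0.346, d = 0.464.
taxon1–taxon3: 4/26 differ, p = 0.154, d = 0.172.
taxon2–taxon3: 9/26 differ, p = 0.346, d = 0.464.
The smallest distance is between taxon1 and taxon3.

taxon1 and taxon3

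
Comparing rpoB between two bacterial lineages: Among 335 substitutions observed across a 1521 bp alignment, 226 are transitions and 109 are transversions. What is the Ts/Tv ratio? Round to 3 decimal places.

2.073

R = 226/109 = 2.073394… ≈ 2.073 (to 3 d.p.).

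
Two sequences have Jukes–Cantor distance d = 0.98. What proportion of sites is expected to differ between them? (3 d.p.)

0.547

p = (3/4)(1 − e^(−4d/3)) = 0.75 × (1 − e^(-1.306667)) = 0.75 × (1 − 0.270721) = 0.546959.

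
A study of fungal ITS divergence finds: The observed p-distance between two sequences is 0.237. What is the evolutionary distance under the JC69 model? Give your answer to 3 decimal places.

0.285

d = −(3/4) ln(1 − 4p/3) = −0.75 ln(1 − 0.316) = −0.75 ln(0.684)
  = −0.75 × (-0.379797) = 0.284848 substitutions/site.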